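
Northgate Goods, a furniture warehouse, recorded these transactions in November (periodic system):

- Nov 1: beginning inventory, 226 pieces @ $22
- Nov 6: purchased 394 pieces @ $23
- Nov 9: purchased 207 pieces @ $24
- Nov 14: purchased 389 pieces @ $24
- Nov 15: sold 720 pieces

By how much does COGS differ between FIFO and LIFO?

FIFO COGS: 226 @ $22 + 394 @ $23 + 100 @ $24 = $16,434
LIFO COGS: 389 @ $24 + 207 @ $24 + 124 @ $23 = $17,156
Difference = |$16,434 − $17,156| = $722

$722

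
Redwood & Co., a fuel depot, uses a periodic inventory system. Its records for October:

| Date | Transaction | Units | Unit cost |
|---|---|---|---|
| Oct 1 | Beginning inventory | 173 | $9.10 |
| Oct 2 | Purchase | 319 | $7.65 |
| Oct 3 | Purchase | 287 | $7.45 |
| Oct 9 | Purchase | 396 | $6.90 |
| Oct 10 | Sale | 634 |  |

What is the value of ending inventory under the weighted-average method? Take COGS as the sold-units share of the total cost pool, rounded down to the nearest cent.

Ending inventory = $4,090.98

Oct 10, sell 634: 634/1175 × $8,885.20 → $4,794.22
Ending inventory (cost pool remaining) = $4,090.98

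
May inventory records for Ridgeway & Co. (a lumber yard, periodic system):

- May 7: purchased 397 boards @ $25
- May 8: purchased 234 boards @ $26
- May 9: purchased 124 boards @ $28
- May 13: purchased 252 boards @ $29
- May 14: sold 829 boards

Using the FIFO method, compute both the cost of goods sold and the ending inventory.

May 14, 829 sold [FIFO — oldest first]: 397 @ $25 + 234 @ $26 + 124 @ $28 + 74 @ $29 = $21,627
Ending inventory: 178 @ $29 = $5,162

COGS = $21,627; ending inventory = $5,162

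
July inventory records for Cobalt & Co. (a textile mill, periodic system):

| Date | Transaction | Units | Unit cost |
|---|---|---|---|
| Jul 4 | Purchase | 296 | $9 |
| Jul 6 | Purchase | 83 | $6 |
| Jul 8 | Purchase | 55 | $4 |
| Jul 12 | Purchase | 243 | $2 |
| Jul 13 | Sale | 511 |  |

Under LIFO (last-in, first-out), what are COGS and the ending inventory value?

COGS = $2,374; ending inventory = $1,494

Jul 13, 511 sold [LIFO — newest first]: 243 @ $2 + 55 @ $4 + 83 @ $6 + 130 @ $9 = $2,374
Ending inventory: 166 @ $9 = $1,494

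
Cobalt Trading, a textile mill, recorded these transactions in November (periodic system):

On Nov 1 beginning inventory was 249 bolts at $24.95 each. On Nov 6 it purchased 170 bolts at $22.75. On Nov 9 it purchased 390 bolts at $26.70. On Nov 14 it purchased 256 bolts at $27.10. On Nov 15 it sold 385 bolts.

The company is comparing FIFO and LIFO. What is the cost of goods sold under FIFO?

FIFO COGS: 249 @ $24.95 + 136 @ $22.75 = $9,306.55
LIFO COGS: 256 @ $27.10 + 129 @ $26.70 = $10,381.90

COGS = $9,306.55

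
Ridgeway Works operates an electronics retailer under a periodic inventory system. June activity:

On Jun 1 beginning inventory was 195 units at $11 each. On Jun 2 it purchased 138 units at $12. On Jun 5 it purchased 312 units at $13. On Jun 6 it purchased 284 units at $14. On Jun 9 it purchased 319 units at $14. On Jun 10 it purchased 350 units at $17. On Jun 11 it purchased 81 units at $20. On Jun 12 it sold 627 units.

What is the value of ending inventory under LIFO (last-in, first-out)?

Ending inventory = $13,555

Jun 12, 627 sold [LIFO — newest first]: 81 @ $20 + 350 @ $17 + 196 @ $14 = $10,314
Ending inventory: 195 @ $11 + 138 @ $12 + 312 @ $13 + 284 @ $14 + 123 @ $14 = $13,555
Check: goods available $23,869 = COGS $10,314 + ending $13,555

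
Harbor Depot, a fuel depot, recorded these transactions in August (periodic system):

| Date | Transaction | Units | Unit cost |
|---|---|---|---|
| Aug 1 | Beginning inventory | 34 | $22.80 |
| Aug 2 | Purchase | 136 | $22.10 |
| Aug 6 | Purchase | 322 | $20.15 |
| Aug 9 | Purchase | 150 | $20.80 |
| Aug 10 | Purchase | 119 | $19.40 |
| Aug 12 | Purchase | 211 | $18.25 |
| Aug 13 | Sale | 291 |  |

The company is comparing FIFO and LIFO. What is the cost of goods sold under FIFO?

COGS = $6,218.95

FIFO COGS: 34 @ $22.80 + 136 @ $22.10 + 121 @ $20.15 = $6,218.95
LIFO COGS: 211 @ $18.25 + 80 @ $19.40 = $5,402.75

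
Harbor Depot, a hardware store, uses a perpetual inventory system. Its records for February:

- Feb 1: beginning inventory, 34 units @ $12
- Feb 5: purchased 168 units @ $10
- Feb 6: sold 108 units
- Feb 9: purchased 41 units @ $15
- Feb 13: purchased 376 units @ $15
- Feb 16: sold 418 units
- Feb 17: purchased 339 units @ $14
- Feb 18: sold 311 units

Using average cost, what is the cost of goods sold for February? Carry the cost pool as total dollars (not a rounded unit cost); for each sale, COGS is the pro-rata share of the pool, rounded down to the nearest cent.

After Feb 1: 34 on hand, pool $408.00 (≈ $12.0000 each)
After Feb 5: 202 on hand, pool $2,088.00 (≈ $10.3366 each)
Feb 6, sell 108: 108/202 × $2,088.00 → $1,116.35
After Feb 9: 135 on hand, pool $1,586.65 (≈ $11.7530 each)
After Feb 13: 511 on hand, pool $7,226.65 (≈ $14.1422 each)
Feb 16, sell 418: 418/511 × $7,226.65 → $5,911.42
After Feb 17: 432 on hand, pool $6,061.23 (≈ $14.0306 each)
Feb 18, sell 311: 311/432 × $6,061.23 → $4,363.52
Total COGS = $1,116.35 + $5,911.42 + $4,363.52 = $11,391.29
Ending inventory (cost pool remaining) = $1,697.71

COGS = $11,391.29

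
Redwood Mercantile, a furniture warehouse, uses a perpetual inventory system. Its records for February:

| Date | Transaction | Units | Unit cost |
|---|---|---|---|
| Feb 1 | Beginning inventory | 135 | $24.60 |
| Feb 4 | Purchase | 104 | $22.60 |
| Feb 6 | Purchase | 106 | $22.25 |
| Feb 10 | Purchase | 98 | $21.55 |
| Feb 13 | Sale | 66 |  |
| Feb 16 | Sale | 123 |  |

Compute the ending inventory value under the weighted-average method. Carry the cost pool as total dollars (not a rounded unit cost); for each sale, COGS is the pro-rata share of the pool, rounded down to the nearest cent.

Ending inventory = $5,814.95

After Feb 1: 135 on hand, pool $3,321.00 (≈ $24.6000 each)
After Feb 4: 239 on hand, pool $5,671.40 (≈ $23.7297 each)
After Feb 6: 345 on hand, pool $8,029.90 (≈ $23.2751 each)
After Feb 10: 443 on hand, pool $10,141.80 (≈ $22.8935 each)
Feb 13, sell 66: 66/443 × $10,141.80 → $1,510.96
Feb 16, sell 123: 123/377 × $8,630.84 → $2,815.89
Total COGS = $1,510.96 + $2,815.89 = $4,326.85
Ending inventory (cost pool remaining) = $5,814.95
Check: goods available $10,141.80 = COGS $4,326.85 + ending $5,814.95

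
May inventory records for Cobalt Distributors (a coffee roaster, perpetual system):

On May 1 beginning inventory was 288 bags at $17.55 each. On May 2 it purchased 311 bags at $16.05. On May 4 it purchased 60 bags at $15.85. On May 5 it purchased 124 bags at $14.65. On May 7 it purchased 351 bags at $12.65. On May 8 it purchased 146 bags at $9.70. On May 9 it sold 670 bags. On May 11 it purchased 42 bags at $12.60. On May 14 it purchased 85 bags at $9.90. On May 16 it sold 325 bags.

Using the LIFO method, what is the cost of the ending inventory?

May 9, 670 sold [LIFO — newest first]: 146 @ $9.70 + 351 @ $12.65 + 124 @ $14.65 + 49 @ $15.85 = $8,449.60
May 16, 325 sold [LIFO — newest first]: 85 @ $9.90 + 42 @ $12.60 + 11 @ $15.85 + 187 @ $16.05 = $4,546.40
Total COGS = $8,449.60 + $4,546.40 = $12,996.00
Ending inventory: 288 @ $17.55 + 124 @ $16.05 = $7,044.60
Check: goods available $20,040.60 = COGS $12,996.00 + ending $7,044.60

Ending inventory = $7,044.60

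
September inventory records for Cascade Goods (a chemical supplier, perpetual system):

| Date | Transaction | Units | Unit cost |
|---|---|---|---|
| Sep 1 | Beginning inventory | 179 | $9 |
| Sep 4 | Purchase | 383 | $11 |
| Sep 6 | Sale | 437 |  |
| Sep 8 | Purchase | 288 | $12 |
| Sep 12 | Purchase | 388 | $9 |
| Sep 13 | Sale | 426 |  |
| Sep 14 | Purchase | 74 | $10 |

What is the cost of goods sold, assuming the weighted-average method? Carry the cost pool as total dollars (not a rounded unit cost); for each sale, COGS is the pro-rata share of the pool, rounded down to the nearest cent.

After Sep 1: 179 on hand, pool $1,611.00 (≈ $9.0000 each)
After Sep 4: 562 on hand, pool $5,824.00 (≈ $10.3630 each)
Sep 6, sell 437: 437/562 × $5,824.00 → $4,528.62
After Sep 8: 413 on hand, pool $4,751.38 (≈ $11.5046 each)
After Sep 12: 801 on hand, pool $8,243.38 (≈ $10.2914 each)
Sep 13, sell 426: 426/801 × $8,243.38 → $4,384.11
After Sep 14: 449 on hand, pool $4,599.27 (≈ $10.2434 each)
Total COGS = $4,528.62 + $4,384.11 = $8,912.73
Ending inventory (cost pool remaining) = $4,599.27

COGS = $8,912.73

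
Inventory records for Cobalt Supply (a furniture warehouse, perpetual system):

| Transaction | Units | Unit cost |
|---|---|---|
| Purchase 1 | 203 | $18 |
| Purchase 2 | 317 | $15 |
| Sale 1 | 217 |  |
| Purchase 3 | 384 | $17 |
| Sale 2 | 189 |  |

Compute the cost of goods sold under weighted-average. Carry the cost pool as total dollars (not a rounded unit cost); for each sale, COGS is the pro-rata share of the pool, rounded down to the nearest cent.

COGS = $6,653.04

After Purchase 1: 203 on hand, pool $3,654.00 (≈ $18.0000 each)
After Purchase 2: 520 on hand, pool $8,409.00 (≈ $16.1712 each)
Sale 1, sell 217: 217/520 × $8,409.00 → $3,509.14
After Purchase 3: 687 on hand, pool $11,427.86 (≈ $16.6344 each)
Sale 2, sell 189: 189/687 × $11,427.86 → $3,143.90
Total COGS = $3,509.14 + $3,143.90 = $6,653.04
Ending inventory (cost pool remaining) = $8,283.96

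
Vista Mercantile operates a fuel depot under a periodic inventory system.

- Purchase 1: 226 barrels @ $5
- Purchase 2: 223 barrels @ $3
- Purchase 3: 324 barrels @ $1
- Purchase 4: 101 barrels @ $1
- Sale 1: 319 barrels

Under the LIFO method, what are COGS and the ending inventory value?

COGS = $319; ending inventory = $1,905

Sale 1 (319) [LIFO — newest first]: 101 @ $1 + 218 @ $1 = $319
Ending inventory: 226 @ $5 + 223 @ $3 + 106 @ $1 = $1,905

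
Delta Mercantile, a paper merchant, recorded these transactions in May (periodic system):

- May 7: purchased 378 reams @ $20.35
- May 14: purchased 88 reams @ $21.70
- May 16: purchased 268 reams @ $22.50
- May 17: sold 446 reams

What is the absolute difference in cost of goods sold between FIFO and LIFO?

FIFO COGS: 378 @ $20.35 + 68 @ $21.70 = $9,167.90
LIFO COGS: 268 @ $22.50 + 88 @ $21.70 + 90 @ $20.35 = $9,771.10
Difference = |$9,167.90 − $9,771.10| = $603.20

$603.20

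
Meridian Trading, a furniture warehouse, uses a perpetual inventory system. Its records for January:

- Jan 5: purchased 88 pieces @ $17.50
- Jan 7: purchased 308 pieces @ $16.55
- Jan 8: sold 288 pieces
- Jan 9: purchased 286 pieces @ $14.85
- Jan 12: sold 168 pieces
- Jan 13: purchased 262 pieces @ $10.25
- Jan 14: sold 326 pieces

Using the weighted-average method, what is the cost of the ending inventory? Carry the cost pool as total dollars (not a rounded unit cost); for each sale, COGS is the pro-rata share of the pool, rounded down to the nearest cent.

After Jan 5: 88 on hand, pool $1,540.00 (≈ $17.5000 each)
After Jan 7: 396 on hand, pool $6,637.40 (≈ $16.7611 each)
Jan 8, sell 288: 288/396 × $6,637.40 → $4,827.20
After Jan 9: 394 on hand, pool $6,057.30 (≈ $15.3739 each)
Jan 12, sell 168: 168/394 × $6,057.30 → $2,582.80
After Jan 13: 488 on hand, pool $6,160.00 (≈ $12.6230 each)
Jan 14, sell 326: 326/488 × $6,160.00 → $4,115.08
Total COGS = $4,827.20 + $2,582.80 + $4,115.08 = $11,525.08
Ending inventory (cost pool remaining) = $2,044.92

Ending inventory = $2,044.92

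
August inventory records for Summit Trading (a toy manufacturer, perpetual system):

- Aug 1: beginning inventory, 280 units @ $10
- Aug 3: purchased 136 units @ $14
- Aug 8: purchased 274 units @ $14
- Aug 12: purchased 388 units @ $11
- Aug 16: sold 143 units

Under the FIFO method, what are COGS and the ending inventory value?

COGS = $1,430; ending inventory = $11,378

Aug 16, 143 sold [FIFO — oldest first]: 143 @ $10 = $1,430
Ending inventory: 137 @ $10 + 136 @ $14 + 274 @ $14 + 388 @ $11 = $11,378
Check: goods available $12,808 = COGS $1,430 + ending $11,378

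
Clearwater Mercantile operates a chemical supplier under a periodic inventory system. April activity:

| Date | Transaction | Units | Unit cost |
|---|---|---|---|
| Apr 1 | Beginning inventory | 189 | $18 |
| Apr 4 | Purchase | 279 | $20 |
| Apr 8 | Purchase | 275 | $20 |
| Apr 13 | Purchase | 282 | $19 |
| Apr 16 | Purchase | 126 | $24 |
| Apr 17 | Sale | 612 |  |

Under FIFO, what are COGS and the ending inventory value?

COGS = $11,862; ending inventory = $11,002

Apr 17, 612 sold [FIFO — oldest first]: 189 @ $18 + 279 @ $20 + 144 @ $20 = $11,862
Ending inventory: 131 @ $20 + 282 @ $19 + 126 @ $24 = $11,002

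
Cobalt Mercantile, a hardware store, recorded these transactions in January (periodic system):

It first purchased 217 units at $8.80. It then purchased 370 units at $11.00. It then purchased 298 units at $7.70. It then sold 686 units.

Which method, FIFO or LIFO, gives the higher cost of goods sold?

FIFO COGS: 217 @ $8.80 + 370 @ $11.00 + 99 @ $7.70 = $6,741.90
LIFO COGS: 298 @ $7.70 + 370 @ $11.00 + 18 @ $8.80 = $6,523.00

FIFO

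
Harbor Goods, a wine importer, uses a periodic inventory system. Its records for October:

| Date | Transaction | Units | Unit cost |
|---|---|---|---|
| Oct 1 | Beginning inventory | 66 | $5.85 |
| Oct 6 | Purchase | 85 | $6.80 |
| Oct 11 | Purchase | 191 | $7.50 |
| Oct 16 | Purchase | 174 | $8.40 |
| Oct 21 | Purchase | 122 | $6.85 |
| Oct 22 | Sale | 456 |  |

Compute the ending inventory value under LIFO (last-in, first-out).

Ending inventory = $1,196.60

Oct 22, 456 sold [LIFO — newest first]: 122 @ $6.85 + 174 @ $8.40 + 160 @ $7.50 = $3,497.30
Ending inventory: 66 @ $5.85 + 85 @ $6.80 + 31 @ $7.50 = $1,196.60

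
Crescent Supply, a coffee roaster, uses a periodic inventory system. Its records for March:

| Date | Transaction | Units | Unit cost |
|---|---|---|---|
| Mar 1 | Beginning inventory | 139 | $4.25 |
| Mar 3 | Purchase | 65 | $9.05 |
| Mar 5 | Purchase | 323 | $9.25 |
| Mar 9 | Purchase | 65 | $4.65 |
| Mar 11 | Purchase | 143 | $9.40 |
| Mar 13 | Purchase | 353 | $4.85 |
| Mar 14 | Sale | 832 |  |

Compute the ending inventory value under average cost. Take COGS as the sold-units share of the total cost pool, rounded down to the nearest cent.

Ending inventory = $1,770.65

Mar 14, sell 832: 832/1088 × $7,525.25 → $5,754.60
Ending inventory (cost pool remaining) = $1,770.65
Check: goods available $7,525.25 = COGS $5,754.60 + ending $1,770.65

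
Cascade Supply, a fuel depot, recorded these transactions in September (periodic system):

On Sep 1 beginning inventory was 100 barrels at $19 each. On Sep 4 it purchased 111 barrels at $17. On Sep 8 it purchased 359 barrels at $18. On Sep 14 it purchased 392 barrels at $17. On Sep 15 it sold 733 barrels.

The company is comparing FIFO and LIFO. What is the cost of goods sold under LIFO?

FIFO COGS: 100 @ $19 + 111 @ $17 + 359 @ $18 + 163 @ $17 = $13,020
LIFO COGS: 392 @ $17 + 341 @ $18 = $12,802

COGS = $12,802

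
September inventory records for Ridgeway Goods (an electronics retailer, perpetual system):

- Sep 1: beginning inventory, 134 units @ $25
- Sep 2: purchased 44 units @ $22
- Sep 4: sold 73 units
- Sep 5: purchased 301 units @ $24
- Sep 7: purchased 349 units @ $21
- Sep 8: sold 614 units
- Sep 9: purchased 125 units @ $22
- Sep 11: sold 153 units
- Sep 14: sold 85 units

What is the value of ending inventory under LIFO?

Sep 4, 73 sold [LIFO — newest first]: 44 @ $22 + 29 @ $25 = $1,693
Sep 8, 614 sold [LIFO — newest first]: 349 @ $21 + 265 @ $24 = $13,689
Sep 11, 153 sold [LIFO — newest first]: 125 @ $22 + 28 @ $24 = $3,422
Sep 14, 85 sold [LIFO — newest first]: 8 @ $24 + 77 @ $25 = $2,117
Total COGS = $1,693 + $13,689 + $3,422 + $2,117 = $20,921
Ending inventory: 28 @ $25 = $700

Ending inventory = $700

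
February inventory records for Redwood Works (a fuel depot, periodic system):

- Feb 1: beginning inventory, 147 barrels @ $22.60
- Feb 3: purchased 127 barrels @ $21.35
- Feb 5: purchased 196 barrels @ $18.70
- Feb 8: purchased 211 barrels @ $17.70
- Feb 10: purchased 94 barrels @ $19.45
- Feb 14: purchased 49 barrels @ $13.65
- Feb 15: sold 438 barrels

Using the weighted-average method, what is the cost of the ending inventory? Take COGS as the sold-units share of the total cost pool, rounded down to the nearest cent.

Ending inventory = $7,462.69

Feb 15, sell 438: 438/824 × $15,930.70 → $8,468.01
Ending inventory (cost pool remaining) = $7,462.69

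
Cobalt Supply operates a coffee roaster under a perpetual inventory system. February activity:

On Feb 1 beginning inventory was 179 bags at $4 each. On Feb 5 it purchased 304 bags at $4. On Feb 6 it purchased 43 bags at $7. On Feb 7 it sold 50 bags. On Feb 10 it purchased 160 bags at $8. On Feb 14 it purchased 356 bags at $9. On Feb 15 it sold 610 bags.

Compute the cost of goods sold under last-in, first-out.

Feb 7, 50 sold [LIFO — newest first]: 43 @ $7 + 7 @ $4 = $329
Feb 15, 610 sold [LIFO — newest first]: 356 @ $9 + 160 @ $8 + 94 @ $4 = $4,860
Total COGS = $329 + $4,860 = $5,189
Ending inventory: 179 @ $4 + 203 @ $4 = $1,528

COGS = $5,189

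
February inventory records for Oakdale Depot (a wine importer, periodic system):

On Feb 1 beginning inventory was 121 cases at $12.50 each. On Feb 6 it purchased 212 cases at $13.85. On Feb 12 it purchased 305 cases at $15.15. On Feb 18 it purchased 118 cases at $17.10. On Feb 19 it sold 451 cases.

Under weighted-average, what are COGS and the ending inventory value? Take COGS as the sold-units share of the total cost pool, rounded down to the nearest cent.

COGS = $6,614.21; ending inventory = $4,473.04

Feb 19, sell 451: 451/756 × $11,087.25 → $6,614.21
Ending inventory (cost pool remaining) = $4,473.04
Check: goods available $11,087.25 = COGS $6,614.21 + ending $4,473.04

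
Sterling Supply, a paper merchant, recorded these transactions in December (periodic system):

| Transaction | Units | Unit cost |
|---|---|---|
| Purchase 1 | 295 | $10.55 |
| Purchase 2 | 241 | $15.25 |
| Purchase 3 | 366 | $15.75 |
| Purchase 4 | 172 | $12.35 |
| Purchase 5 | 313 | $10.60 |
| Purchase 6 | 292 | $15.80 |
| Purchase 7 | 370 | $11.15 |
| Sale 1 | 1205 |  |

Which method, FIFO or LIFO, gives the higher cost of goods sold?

FIFO COGS: 295 @ $10.55 + 241 @ $15.25 + 366 @ $15.75 + 172 @ $12.35 + 131 @ $10.60 = $16,064.80
LIFO COGS: 370 @ $11.15 + 292 @ $15.80 + 313 @ $10.60 + 172 @ $12.35 + 58 @ $15.75 = $15,094.60

FIFO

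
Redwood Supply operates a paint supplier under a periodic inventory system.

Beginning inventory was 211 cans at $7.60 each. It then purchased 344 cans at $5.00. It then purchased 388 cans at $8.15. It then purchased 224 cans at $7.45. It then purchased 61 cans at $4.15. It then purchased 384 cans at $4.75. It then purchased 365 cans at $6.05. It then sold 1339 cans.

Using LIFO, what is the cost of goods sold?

COGS = $8,439.95

Sale 1 (1339) [LIFO — newest first]: 365 @ $6.05 + 384 @ $4.75 + 61 @ $4.15 + 224 @ $7.45 + 305 @ $8.15 = $8,439.95
Ending inventory: 211 @ $7.60 + 344 @ $5.00 + 83 @ $8.15 = $4,000.05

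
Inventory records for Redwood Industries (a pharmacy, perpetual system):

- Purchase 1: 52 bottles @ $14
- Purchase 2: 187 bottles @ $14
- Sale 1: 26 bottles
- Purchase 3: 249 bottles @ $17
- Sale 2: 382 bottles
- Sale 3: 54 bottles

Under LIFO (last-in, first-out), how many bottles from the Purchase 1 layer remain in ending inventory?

Sale 1 (26) [LIFO — newest first]: 26 @ $14 = $364
Sale 2 (382) [LIFO — newest first]: 249 @ $17 + 133 @ $14 = $6,095
Sale 3 (54) [LIFO — newest first]: 28 @ $14 + 26 @ $14 = $756
Total COGS = $364 + $6,095 + $756 = $7,215
Ending inventory: 26 @ $14 = $364

26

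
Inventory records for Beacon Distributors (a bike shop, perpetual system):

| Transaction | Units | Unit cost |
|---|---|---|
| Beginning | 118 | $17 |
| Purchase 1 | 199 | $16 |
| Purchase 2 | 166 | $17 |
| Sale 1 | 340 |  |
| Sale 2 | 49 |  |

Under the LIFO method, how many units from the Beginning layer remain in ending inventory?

94

Sale 1 (340) [LIFO — newest first]: 166 @ $17 + 174 @ $16 = $5,606
Sale 2 (49) [LIFO — newest first]: 25 @ $16 + 24 @ $17 = $808
Total COGS = $5,606 + $808 = $6,414
Ending inventory: 94 @ $17 = $1,598
Check: goods available $8,012 = COGS $6,414 + ending $1,598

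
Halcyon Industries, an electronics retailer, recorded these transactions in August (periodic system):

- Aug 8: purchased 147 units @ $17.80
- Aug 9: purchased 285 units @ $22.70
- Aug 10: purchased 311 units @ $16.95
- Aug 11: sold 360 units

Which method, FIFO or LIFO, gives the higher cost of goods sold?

FIFO

FIFO COGS: 147 @ $17.80 + 213 @ $22.70 = $7,451.70
LIFO COGS: 311 @ $16.95 + 49 @ $22.70 = $6,383.75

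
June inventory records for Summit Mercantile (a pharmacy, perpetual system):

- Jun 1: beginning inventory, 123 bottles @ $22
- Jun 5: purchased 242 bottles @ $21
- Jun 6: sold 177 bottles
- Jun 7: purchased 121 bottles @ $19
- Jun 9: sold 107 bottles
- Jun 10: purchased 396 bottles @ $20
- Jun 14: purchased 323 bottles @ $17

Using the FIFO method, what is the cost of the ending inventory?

Ending inventory = $17,411

Jun 6, 177 sold [FIFO — oldest first]: 123 @ $22 + 54 @ $21 = $3,840
Jun 9, 107 sold [FIFO — oldest first]: 107 @ $21 = $2,247
Total COGS = $3,840 + $2,247 = $6,087
Ending inventory: 81 @ $21 + 121 @ $19 + 396 @ $20 + 323 @ $17 = $17,411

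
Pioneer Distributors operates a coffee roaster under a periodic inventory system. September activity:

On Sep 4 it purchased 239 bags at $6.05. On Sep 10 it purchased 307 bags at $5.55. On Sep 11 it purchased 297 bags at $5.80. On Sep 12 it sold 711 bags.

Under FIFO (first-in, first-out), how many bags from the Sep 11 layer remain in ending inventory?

132

Sep 12, 711 sold [FIFO — oldest first]: 239 @ $6.05 + 307 @ $5.55 + 165 @ $5.80 = $4,106.80
Ending inventory: 132 @ $5.80 = $765.60
Check: goods available $4,872.40 = COGS $4,106.80 + ending $765.60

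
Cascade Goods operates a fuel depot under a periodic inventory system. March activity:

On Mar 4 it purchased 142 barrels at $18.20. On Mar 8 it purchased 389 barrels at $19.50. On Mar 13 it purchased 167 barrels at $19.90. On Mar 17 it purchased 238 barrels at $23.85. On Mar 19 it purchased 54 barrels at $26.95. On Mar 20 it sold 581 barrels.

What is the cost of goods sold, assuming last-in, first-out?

Mar 20, 581 sold [LIFO — newest first]: 54 @ $26.95 + 238 @ $23.85 + 167 @ $19.90 + 122 @ $19.50 = $12,833.90
Ending inventory: 142 @ $18.20 + 267 @ $19.50 = $7,790.90

COGS = $12,833.90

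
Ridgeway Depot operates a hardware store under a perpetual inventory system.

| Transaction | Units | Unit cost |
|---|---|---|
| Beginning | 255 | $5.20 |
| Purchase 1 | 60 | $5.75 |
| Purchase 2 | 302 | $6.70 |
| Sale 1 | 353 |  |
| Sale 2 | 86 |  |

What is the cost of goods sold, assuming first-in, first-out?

COGS = $2,501.80

Sale 1 (353) [FIFO — oldest first]: 255 @ $5.20 + 60 @ $5.75 + 38 @ $6.70 = $1,925.60
Sale 2 (86) [FIFO — oldest first]: 86 @ $6.70 = $576.20
Total COGS = $1,925.60 + $576.20 = $2,501.80
Ending inventory: 178 @ $6.70 = $1,192.60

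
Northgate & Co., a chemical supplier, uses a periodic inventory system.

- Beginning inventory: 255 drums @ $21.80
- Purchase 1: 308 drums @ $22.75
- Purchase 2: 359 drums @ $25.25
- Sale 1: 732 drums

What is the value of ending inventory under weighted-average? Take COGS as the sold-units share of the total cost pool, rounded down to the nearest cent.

Ending inventory = $4,457.53

Sale 1, sell 732: 732/922 × $21,630.75 → $17,173.22
Ending inventory (cost pool remaining) = $4,457.53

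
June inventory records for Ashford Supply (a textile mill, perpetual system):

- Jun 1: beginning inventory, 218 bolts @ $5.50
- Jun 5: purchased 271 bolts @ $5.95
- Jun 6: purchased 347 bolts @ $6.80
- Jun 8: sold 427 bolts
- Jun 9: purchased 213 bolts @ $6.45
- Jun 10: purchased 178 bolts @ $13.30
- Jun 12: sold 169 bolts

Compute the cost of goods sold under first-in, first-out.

Jun 8, 427 sold [FIFO — oldest first]: 218 @ $5.50 + 209 @ $5.95 = $2,442.55
Jun 12, 169 sold [FIFO — oldest first]: 62 @ $5.95 + 107 @ $6.80 = $1,096.50
Total COGS = $2,442.55 + $1,096.50 = $3,539.05
Ending inventory: 240 @ $6.80 + 213 @ $6.45 + 178 @ $13.30 = $5,373.25
Check: goods available $8,912.30 = COGS $3,539.05 + ending $5,373.25

COGS = $3,539.05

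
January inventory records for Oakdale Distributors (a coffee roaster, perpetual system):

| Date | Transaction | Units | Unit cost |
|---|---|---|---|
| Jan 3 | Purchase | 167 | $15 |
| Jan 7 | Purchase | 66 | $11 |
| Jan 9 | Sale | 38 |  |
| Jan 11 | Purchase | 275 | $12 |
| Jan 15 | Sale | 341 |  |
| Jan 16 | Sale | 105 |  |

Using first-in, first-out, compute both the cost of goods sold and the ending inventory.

COGS = $6,243; ending inventory = $288

Jan 9, 38 sold [FIFO — oldest first]: 38 @ $15 = $570
Jan 15, 341 sold [FIFO — oldest first]: 129 @ $15 + 66 @ $11 + 146 @ $12 = $4,413
Jan 16, 105 sold [FIFO — oldest first]: 105 @ $12 = $1,260
Total COGS = $570 + $4,413 + $1,260 = $6,243
Ending inventory: 24 @ $12 = $288
Check: goods available $6,531 = COGS $6,243 + ending $288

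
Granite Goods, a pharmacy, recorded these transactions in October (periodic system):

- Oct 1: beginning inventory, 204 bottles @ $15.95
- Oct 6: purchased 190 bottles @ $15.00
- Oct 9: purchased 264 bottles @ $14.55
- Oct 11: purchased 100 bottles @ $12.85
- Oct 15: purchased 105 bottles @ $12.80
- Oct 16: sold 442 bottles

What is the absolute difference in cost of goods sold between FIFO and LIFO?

$724.85

FIFO COGS: 204 @ $15.95 + 190 @ $15.00 + 48 @ $14.55 = $6,802.20
LIFO COGS: 105 @ $12.80 + 100 @ $12.85 + 237 @ $14.55 = $6,077.35
Difference = |$6,802.20 − $6,077.35| = $724.85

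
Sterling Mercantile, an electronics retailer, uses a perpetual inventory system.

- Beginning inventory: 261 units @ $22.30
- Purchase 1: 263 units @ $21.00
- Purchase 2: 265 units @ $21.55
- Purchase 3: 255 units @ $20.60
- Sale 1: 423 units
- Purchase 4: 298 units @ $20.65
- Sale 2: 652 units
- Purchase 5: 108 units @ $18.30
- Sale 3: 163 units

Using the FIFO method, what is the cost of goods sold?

Sale 1 (423) [FIFO — oldest first]: 261 @ $22.30 + 162 @ $21.00 = $9,222.30
Sale 2 (652) [FIFO — oldest first]: 101 @ $21.00 + 265 @ $21.55 + 255 @ $20.60 + 31 @ $20.65 = $13,724.90
Sale 3 (163) [FIFO — oldest first]: 163 @ $20.65 = $3,365.95
Total COGS = $9,222.30 + $13,724.90 + $3,365.95 = $26,313.15
Ending inventory: 104 @ $20.65 + 108 @ $18.30 = $4,124.00
Check: goods available $30,437.15 = COGS $26,313.15 + ending $4,124.00

COGS = $26,313.15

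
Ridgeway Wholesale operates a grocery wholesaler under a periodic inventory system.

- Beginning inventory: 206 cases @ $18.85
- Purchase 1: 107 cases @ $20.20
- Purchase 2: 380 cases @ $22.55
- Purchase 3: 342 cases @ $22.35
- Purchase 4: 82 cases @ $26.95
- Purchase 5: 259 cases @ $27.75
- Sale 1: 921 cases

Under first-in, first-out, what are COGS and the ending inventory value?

COGS = $19,709.30; ending inventory = $11,945.05

Sale 1 (921) [FIFO — oldest first]: 206 @ $18.85 + 107 @ $20.20 + 380 @ $22.55 + 228 @ $22.35 = $19,709.30
Ending inventory: 114 @ $22.35 + 82 @ $26.95 + 259 @ $27.75 = $11,945.05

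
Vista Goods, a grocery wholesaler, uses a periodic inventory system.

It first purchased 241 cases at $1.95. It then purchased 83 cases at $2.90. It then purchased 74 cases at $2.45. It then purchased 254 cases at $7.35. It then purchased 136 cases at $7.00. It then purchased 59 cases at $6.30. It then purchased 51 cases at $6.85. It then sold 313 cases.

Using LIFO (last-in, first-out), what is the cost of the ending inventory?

Sale 1 (313) [LIFO — newest first]: 51 @ $6.85 + 59 @ $6.30 + 136 @ $7.00 + 67 @ $7.35 = $2,165.50
Ending inventory: 241 @ $1.95 + 83 @ $2.90 + 74 @ $2.45 + 187 @ $7.35 = $2,266.40

Ending inventory = $2,266.40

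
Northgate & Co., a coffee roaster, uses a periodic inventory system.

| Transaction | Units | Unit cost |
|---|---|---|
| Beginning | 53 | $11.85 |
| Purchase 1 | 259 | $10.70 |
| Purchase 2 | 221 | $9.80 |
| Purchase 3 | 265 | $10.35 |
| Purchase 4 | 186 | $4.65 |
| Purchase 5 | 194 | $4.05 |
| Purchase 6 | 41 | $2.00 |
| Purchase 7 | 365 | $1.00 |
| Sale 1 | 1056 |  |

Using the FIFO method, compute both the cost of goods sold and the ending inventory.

COGS = $9,464.40; ending inventory = $941.10

Sale 1 (1056) [FIFO — oldest first]: 53 @ $11.85 + 259 @ $10.70 + 221 @ $9.80 + 265 @ $10.35 + 186 @ $4.65 + 72 @ $4.05 = $9,464.40
Ending inventory: 122 @ $4.05 + 41 @ $2.00 + 365 @ $1.00 = $941.10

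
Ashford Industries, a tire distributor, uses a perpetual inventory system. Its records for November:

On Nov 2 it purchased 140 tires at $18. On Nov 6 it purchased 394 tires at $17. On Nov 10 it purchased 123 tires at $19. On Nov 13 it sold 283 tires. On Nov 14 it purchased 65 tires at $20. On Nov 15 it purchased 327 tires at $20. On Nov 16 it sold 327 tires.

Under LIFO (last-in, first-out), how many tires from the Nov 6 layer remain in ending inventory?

Nov 13, 283 sold [LIFO — newest first]: 123 @ $19 + 160 @ $17 = $5,057
Nov 16, 327 sold [LIFO — newest first]: 327 @ $20 = $6,540
Total COGS = $5,057 + $6,540 = $11,597
Ending inventory: 140 @ $18 + 234 @ $17 + 65 @ $20 = $7,798

234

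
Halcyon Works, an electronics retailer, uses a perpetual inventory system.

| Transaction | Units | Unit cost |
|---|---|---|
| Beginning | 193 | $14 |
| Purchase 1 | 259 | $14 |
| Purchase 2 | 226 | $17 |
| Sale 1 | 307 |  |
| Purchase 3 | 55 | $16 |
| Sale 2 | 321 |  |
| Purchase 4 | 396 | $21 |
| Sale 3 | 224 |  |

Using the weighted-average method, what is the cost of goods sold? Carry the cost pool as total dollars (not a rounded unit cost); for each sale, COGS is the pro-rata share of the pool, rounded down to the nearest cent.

COGS = $13,889.82

After Beginning: 193 on hand, pool $2,702.00 (≈ $14.0000 each)
After Purchase 1: 452 on hand, pool $6,328.00 (≈ $14.0000 each)
After Purchase 2: 678 on hand, pool $10,170.00 (≈ $15.0000 each)
Sale 1, sell 307: 307/678 × $10,170.00 → $4,605.00
After Purchase 3: 426 on hand, pool $6,445.00 (≈ $15.1291 each)
Sale 2, sell 321: 321/426 × $6,445.00 → $4,856.44
After Purchase 4: 501 on hand, pool $9,904.56 (≈ $19.7696 each)
Sale 3, sell 224: 224/501 × $9,904.56 → $4,428.38
Total COGS = $4,605.00 + $4,856.44 + $4,428.38 = $13,889.82
Ending inventory (cost pool remaining) = $5,476.18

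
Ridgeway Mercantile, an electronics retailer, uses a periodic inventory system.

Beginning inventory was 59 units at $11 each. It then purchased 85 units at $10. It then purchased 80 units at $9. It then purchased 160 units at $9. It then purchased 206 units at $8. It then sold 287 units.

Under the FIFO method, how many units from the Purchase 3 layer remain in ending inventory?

97

Sale 1 (287) [FIFO — oldest first]: 59 @ $11 + 85 @ $10 + 80 @ $9 + 63 @ $9 = $2,786
Ending inventory: 97 @ $9 + 206 @ $8 = $2,521
Check: goods available $5,307 = COGS $2,786 + ending $2,521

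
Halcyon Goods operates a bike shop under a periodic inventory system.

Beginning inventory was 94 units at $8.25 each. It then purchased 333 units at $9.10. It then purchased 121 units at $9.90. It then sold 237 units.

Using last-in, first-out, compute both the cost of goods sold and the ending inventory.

Sale 1 (237) [LIFO — newest first]: 121 @ $9.90 + 116 @ $9.10 = $2,253.50
Ending inventory: 94 @ $8.25 + 217 @ $9.10 = $2,750.20
Check: goods available $5,003.70 = COGS $2,253.50 + ending $2,750.20

COGS = $2,253.50; ending inventory = $2,750.20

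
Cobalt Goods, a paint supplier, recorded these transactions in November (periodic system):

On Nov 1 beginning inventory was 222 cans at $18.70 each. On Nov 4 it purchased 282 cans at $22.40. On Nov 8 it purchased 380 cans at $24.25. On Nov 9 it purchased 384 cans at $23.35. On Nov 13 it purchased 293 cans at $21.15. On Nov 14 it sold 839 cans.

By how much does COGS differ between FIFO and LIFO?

$499.90

FIFO COGS: 222 @ $18.70 + 282 @ $22.40 + 335 @ $24.25 = $18,591.95
LIFO COGS: 293 @ $21.15 + 384 @ $23.35 + 162 @ $24.25 = $19,091.85
Difference = |$18,591.95 − $19,091.85| = $499.90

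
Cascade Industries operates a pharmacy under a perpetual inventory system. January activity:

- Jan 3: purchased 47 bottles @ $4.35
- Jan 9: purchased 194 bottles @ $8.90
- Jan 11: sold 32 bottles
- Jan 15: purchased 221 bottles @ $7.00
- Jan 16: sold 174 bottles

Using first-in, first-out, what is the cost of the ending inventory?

Jan 11, 32 sold [FIFO — oldest first]: 32 @ $4.35 = $139.20
Jan 16, 174 sold [FIFO — oldest first]: 15 @ $4.35 + 159 @ $8.90 = $1,480.35
Total COGS = $139.20 + $1,480.35 = $1,619.55
Ending inventory: 35 @ $8.90 + 221 @ $7.00 = $1,858.50

Ending inventory = $1,858.50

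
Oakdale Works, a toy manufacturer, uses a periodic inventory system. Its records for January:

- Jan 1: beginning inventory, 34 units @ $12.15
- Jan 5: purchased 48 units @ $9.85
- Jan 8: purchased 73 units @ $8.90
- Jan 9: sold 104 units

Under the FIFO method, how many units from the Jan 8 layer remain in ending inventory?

Jan 9, 104 sold [FIFO — oldest first]: 34 @ $12.15 + 48 @ $9.85 + 22 @ $8.90 = $1,081.70
Ending inventory: 51 @ $8.90 = $453.90
Check: goods available $1,535.60 = COGS $1,081.70 + ending $453.90

51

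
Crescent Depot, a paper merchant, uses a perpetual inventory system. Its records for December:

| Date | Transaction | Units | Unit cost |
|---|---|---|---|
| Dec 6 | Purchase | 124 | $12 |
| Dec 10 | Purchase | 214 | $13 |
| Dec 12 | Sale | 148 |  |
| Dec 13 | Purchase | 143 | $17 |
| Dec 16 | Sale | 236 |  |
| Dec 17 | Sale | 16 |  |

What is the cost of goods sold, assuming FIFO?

COGS = $5,324

Dec 12, 148 sold [FIFO — oldest first]: 124 @ $12 + 24 @ $13 = $1,800
Dec 16, 236 sold [FIFO — oldest first]: 190 @ $13 + 46 @ $17 = $3,252
Dec 17, 16 sold [FIFO — oldest first]: 16 @ $17 = $272
Total COGS = $1,800 + $3,252 + $272 = $5,324
Ending inventory: 81 @ $17 = $1,377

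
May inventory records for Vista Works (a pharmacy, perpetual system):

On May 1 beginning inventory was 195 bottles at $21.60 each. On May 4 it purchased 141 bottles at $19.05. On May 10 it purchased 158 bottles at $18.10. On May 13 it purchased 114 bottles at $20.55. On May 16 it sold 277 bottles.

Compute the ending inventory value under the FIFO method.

Ending inventory = $6,326.45

May 16, 277 sold [FIFO — oldest first]: 195 @ $21.60 + 82 @ $19.05 = $5,774.10
Ending inventory: 59 @ $19.05 + 158 @ $18.10 + 114 @ $20.55 = $6,326.45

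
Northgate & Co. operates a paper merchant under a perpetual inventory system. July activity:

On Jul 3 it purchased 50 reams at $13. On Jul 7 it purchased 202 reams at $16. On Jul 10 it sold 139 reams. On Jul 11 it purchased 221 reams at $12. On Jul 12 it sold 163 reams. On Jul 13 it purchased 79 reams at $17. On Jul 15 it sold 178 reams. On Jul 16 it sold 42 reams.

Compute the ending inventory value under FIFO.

Jul 10, 139 sold [FIFO — oldest first]: 50 @ $13 + 89 @ $16 = $2,074
Jul 12, 163 sold [FIFO — oldest first]: 113 @ $16 + 50 @ $12 = $2,408
Jul 15, 178 sold [FIFO — oldest first]: 171 @ $12 + 7 @ $17 = $2,171
Jul 16, 42 sold [FIFO — oldest first]: 42 @ $17 = $714
Total COGS = $2,074 + $2,408 + $2,171 + $714 = $7,367
Ending inventory: 30 @ $17 = $510

Ending inventory = $510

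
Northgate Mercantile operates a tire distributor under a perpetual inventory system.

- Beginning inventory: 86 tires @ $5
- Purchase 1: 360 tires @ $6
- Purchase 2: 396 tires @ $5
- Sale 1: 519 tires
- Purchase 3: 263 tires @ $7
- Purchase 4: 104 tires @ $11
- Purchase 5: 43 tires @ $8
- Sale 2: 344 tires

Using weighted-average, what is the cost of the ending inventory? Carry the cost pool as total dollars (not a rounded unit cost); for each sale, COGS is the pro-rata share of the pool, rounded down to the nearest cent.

Ending inventory = $2,697.05

After Beginning: 86 on hand, pool $430.00 (≈ $5.0000 each)
After Purchase 1: 446 on hand, pool $2,590.00 (≈ $5.8072 each)
After Purchase 2: 842 on hand, pool $4,570.00 (≈ $5.4276 each)
Sale 1, sell 519: 519/842 × $4,570.00 → $2,816.90
After Purchase 3: 586 on hand, pool $3,594.10 (≈ $6.1333 each)
After Purchase 4: 690 on hand, pool $4,738.10 (≈ $6.8668 each)
After Purchase 5: 733 on hand, pool $5,082.10 (≈ $6.9333 each)
Sale 2, sell 344: 344/733 × $5,082.10 → $2,385.05
Total COGS = $2,816.90 + $2,385.05 = $5,201.95
Ending inventory (cost pool remaining) = $2,697.05
Check: goods available $7,899.00 = COGS $5,201.95 + ending $2,697.05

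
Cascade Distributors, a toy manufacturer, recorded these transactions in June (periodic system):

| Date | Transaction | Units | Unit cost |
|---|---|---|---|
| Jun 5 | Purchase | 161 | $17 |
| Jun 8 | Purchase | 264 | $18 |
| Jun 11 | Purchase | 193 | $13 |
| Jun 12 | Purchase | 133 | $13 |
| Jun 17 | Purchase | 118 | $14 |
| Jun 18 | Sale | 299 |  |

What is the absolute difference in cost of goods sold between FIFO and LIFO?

FIFO COGS: 161 @ $17 + 138 @ $18 = $5,221
LIFO COGS: 118 @ $14 + 133 @ $13 + 48 @ $13 = $4,005
Difference = |$5,221 − $4,005| = $1,216

$1,216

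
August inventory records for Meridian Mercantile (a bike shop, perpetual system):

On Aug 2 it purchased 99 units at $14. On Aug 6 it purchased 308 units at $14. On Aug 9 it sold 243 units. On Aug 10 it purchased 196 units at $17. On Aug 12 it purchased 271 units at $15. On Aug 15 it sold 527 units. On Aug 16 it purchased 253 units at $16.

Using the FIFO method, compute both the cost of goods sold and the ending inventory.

Aug 9, 243 sold [FIFO — oldest first]: 99 @ $14 + 144 @ $14 = $3,402
Aug 15, 527 sold [FIFO — oldest first]: 164 @ $14 + 196 @ $17 + 167 @ $15 = $8,133
Total COGS = $3,402 + $8,133 = $11,535
Ending inventory: 104 @ $15 + 253 @ $16 = $5,608

COGS = $11,535; ending inventory = $5,608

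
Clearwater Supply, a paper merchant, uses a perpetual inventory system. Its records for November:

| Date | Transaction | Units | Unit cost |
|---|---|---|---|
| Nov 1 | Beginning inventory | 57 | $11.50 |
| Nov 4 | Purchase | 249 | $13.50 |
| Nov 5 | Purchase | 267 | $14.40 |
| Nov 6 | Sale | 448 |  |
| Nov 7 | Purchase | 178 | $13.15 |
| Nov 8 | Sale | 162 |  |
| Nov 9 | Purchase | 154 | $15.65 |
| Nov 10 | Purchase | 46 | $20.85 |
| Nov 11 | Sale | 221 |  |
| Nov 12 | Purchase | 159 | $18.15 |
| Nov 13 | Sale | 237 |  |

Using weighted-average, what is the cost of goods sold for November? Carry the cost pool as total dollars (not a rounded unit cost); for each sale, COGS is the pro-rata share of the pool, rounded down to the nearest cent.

COGS = $15,744.65

After Nov 1: 57 on hand, pool $655.50 (≈ $11.5000 each)
After Nov 4: 306 on hand, pool $4,017.00 (≈ $13.1275 each)
After Nov 5: 573 on hand, pool $7,861.80 (≈ $13.7204 each)
Nov 6, sell 448: 448/573 × $7,861.80 → $6,146.74
After Nov 7: 303 on hand, pool $4,055.76 (≈ $13.3853 each)
Nov 8, sell 162: 162/303 × $4,055.76 → $2,168.42
After Nov 9: 295 on hand, pool $4,297.44 (≈ $14.5676 each)
After Nov 10: 341 on hand, pool $5,256.54 (≈ $15.4151 each)
Nov 11, sell 221: 221/341 × $5,256.54 → $3,406.73
After Nov 12: 279 on hand, pool $4,735.66 (≈ $16.9737 each)
Nov 13, sell 237: 237/279 × $4,735.66 → $4,022.76
Total COGS = $6,146.74 + $2,168.42 + $3,406.73 + $4,022.76 = $15,744.65
Ending inventory (cost pool remaining) = $712.90
Check: goods available $16,457.55 = COGS $15,744.65 + ending $712.90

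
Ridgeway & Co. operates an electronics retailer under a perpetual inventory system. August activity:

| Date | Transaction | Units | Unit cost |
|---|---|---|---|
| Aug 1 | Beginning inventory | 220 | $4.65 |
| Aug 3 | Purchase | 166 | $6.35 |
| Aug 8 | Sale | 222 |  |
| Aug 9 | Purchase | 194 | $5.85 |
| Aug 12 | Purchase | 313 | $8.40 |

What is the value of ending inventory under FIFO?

Ending inventory = $4,805.50

Aug 8, 222 sold [FIFO — oldest first]: 220 @ $4.65 + 2 @ $6.35 = $1,035.70
Ending inventory: 164 @ $6.35 + 194 @ $5.85 + 313 @ $8.40 = $4,805.50
Check: goods available $5,841.20 = COGS $1,035.70 + ending $4,805.50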